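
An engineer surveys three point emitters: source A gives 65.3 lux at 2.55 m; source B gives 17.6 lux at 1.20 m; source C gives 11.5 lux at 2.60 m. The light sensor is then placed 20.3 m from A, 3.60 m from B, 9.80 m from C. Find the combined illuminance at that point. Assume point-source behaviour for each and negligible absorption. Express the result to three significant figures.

Each source contributes Iᵢ·(dᵢ/rᵢ)²; contributions add.
A: 65.3 × (2.55/20.3)² = 1.030 lux
B: 17.6 × (1.20/3.60)² = 1.956 lux
C: 11.5 × (2.60/9.80)² = 0.8095 lux
Total = 1.030 + 1.956 + 0.8095 = 3.796 lux.

3.80 lux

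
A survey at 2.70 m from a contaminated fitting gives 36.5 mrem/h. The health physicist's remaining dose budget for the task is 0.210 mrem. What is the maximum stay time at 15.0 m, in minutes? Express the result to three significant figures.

10.7 min

By the inverse-square law, rate at 15.0 m:
36.5 × (2.70/15.0)² = 36.5 × 0.03240 = 1.183 mrem/h.
Stay time = 0.210 mrem ÷ 1.183 mrem/h = 0.1775 h = 10.65 min.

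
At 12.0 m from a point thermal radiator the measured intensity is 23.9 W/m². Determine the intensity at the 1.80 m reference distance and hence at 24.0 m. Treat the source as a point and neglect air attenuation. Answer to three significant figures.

Since intensity falls as 1/r²,
At 1.80 m: (12.0/1.80)² = 44.44, so 23.9 × 44.44 = 1062 W/m²
At 24.0 m: (1.80/24.0)² = 0.005625, so 1062 × 0.005625 = 5.974 W/m².

1060 W/m²; 5.97 W/m²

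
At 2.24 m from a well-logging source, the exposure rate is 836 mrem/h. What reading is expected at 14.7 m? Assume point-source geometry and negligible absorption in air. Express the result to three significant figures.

Using I₁d₁² = I₂d₂², the rate at 14.7 m is
836 × (2.24/14.7)² = 836 × 0.02322 = 19.41 mrem/h.

19.4 mrem/h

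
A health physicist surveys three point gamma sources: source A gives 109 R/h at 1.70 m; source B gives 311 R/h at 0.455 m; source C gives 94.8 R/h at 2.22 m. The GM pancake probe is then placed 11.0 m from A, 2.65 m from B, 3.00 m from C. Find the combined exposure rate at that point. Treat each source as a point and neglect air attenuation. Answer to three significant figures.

63.7 R/h

By superposition, sum each source's inverse-square contribution:
A: 109 × (1.70/11.0)² = 2.603 R/h
B: 311 × (0.455/2.65)² = 9.168 R/h
C: 94.8 × (2.22/3.00)² = 51.91 R/h
Total = 2.603 + 9.168 + 51.91 = 63.68 R/h.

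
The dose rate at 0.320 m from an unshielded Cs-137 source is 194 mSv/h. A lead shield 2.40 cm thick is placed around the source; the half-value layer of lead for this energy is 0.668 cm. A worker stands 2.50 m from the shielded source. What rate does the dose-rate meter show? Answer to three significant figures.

0.263 mSv/h

Distance alone: (0.320/2.50)² = 0.01638, so 194 × 0.01638 = 3.178 mSv/h.
Shield: 2.40/0.668 = 3.593 half-value layers → attenuation 2^(−3.593) = 0.08287.
Combined: 3.178 × 0.08287 = 0.2634 mSv/h.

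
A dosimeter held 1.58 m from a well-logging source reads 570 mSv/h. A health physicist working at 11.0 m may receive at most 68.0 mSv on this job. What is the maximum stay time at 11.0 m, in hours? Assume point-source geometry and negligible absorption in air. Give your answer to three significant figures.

Using I₁d₁² = I₂d₂², rate at 11.0 m:
570 × (1.58/11.0)² = 570 × 0.02063 = 11.76 mSv/h.
Stay time = 68.0 mSv ÷ 11.76 mSv/h = 5.782 h.

5.78 h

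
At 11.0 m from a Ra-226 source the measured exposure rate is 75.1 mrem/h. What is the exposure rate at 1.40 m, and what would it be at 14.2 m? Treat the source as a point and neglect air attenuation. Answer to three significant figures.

Applying the 1/r² law,
At 1.40 m: 75.1 × (11.0/1.40)² = 75.1 × 61.73 = 4636 mrem/h
At 14.2 m: 4636 × (1.40/14.2)² = 4636 × 0.009720 = 45.06 mrem/h.

4640 mrem/h; 45.1 mrem/h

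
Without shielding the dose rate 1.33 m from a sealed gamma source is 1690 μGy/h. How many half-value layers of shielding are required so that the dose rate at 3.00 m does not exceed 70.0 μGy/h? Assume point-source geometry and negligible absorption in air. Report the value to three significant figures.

At 3.00 m, distance alone gives (1.33/3.00)² = 0.1965, so 1690 × 0.1965 = 332.1 μGy/h.
Further attenuation needed: 332.1/70.0 = 4.744.
n = log₂(4.744) = 2.246 half-value layers.

2.25 half-value layers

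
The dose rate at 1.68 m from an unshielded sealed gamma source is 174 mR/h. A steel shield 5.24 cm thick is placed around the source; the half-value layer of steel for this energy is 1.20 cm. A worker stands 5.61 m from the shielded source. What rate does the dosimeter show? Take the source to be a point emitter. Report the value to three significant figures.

Distance alone: 174 × (1.68/5.61)² = 174 × 0.08968 = 15.60 mR/h.
Shield: 5.24/1.20 = 4.367 half-value layers → attenuation 2^(−4.367) = 0.04846.
Combined: 15.60 × 0.04846 = 0.7560 mR/h.

0.756 mR/h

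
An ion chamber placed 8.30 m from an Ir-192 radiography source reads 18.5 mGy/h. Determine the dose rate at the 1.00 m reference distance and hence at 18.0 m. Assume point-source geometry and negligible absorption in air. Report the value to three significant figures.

1270 mGy/h; 3.93 mGy/h

By the inverse-square law,
At 1.00 m: 18.5 × (8.30/1.00)² = 18.5 × 68.89 = 1274 mGy/h
At 18.0 m: (1.00/18.0)² = 0.003086, so 1274 × 0.003086 = 3.932 mGy/h.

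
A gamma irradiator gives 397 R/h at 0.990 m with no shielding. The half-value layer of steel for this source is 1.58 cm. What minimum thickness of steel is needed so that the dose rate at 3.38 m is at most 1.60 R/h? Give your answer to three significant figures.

At 3.38 m, distance alone gives (0.990/3.38)² = 0.08579, so 397 × 0.08579 = 34.06 R/h.
Further attenuation needed: 34.06/1.60 = 21.29.
n = log₂(21.29) = 4.412 half-value layers.
Thickness = 4.412 × 1.58 cm = 6.971 cm.

6.97 cm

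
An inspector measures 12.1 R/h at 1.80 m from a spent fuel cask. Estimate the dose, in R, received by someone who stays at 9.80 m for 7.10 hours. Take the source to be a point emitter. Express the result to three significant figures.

2.90 R

Applying the 1/r² law, rate at 9.80 m:
(1.80/9.80)² = 0.03374, so 12.1 × 0.03374 = 0.4083 R/h.
Dose = rate × time = 0.4083 R/h × 7.100 h = 2.899 R.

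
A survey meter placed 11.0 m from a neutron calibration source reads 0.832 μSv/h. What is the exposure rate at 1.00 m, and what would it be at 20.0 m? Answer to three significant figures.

Using I₁d₁² = I₂d₂²,
At 1.00 m: (11.0/1.00)² = 121.0, so 0.832 × 121.0 = 100.7 μSv/h
At 20.0 m: 100.7 × (1.00/20.0)² = 100.7 × 0.002500 = 0.2518 μSv/h.

101 μSv/h; 0.252 μSv/h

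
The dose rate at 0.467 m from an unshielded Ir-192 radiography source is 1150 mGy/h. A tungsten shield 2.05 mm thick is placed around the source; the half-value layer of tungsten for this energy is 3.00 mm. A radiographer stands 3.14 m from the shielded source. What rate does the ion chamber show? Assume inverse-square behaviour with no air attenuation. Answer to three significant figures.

Distance alone: (0.467/3.14)² = 0.02212, so 1150 × 0.02212 = 25.44 mGy/h.
Shield: 2.05/3.00 = 0.6833 half-value layers → attenuation 2^(−0.6833) = 0.6227.
Combined: 25.44 × 0.6227 = 15.84 mGy/h.

15.8 mGy/h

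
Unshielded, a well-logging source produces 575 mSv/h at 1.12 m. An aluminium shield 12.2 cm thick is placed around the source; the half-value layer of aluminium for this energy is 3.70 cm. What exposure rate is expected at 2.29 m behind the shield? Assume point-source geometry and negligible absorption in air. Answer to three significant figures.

14.0 mSv/h

Distance alone: 575 × (1.12/2.29)² = 575 × 0.2392 = 137.5 mSv/h.
Shield: 12.2/3.70 = 3.297 half-value layers → attenuation 2^(−3.297) = 0.1017.
Combined: 137.5 × 0.1017 = 13.98 mSv/h.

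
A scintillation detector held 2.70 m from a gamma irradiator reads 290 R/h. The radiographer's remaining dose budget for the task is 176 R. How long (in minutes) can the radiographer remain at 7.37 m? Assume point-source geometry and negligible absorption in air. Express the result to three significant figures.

271 min

Since intensity falls as 1/r², rate at 7.37 m:
(2.70/7.37)² = 0.1342, so 290 × 0.1342 = 38.92 R/h.
Stay time = 176 R ÷ 38.92 R/h = 4.522 h = 271.3 min.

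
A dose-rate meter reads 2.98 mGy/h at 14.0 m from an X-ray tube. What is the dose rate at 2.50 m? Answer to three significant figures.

93.5 mGy/h

Since intensity falls as 1/r², the rate at 2.50 m is
(14.0/2.50)² = 31.36, so 2.98 × 31.36 = 93.45 mGy/h.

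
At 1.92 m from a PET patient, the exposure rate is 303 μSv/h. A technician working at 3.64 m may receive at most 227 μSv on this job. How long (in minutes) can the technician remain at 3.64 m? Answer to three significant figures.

162 min

Intensity scales as (d₁/d₂)², so rate at 3.64 m:
303 × (1.92/3.64)² = 303 × 0.2782 = 84.29 μSv/h.
Stay time = 227 μSv ÷ 84.29 μSv/h = 2.693 h = 161.6 min.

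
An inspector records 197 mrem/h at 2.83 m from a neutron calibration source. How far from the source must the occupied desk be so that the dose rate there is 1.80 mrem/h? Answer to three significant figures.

Intensity scales as (d₁/d₂)², so d₂ = d₁·√(I₁/I₂).
I₁/I₂ = 197/1.80 = 109.4, so d₂ = 2.83 × √109.4 = 29.60 m.

29.6 m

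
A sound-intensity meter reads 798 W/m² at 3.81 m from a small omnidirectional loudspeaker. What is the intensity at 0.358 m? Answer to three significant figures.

90400 W/m²

Using I₁d₁² = I₂d₂², the rate at 0.358 m is
(3.81/0.358)² = 113.3, so 798 × 113.3 = 90410 W/m².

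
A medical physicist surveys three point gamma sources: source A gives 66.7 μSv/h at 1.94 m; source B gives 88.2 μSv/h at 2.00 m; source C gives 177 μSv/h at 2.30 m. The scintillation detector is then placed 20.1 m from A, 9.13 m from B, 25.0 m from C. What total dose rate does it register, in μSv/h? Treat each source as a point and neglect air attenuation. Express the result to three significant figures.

By superposition, sum each source's inverse-square contribution:
A: 66.7 × (1.94/20.1)² = 0.6214 μSv/h
B: 88.2 × (2.00/9.13)² = 4.232 μSv/h
C: 177 × (2.30/25.0)² = 1.498 μSv/h
Total = 0.6214 + 4.232 + 1.498 = 6.351 μSv/h.

6.35 μSv/h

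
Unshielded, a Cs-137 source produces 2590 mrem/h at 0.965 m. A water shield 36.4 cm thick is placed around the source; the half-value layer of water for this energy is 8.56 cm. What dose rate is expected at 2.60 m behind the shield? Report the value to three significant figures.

Distance alone: (0.965/2.60)² = 0.1378, so 2590 × 0.1378 = 356.9 mrem/h.
Shield: 36.4/8.56 = 4.252 half-value layers → attenuation 2^(−4.252) = 0.05248.
Combined: 356.9 × 0.05248 = 18.73 mrem/h.

18.7 mrem/h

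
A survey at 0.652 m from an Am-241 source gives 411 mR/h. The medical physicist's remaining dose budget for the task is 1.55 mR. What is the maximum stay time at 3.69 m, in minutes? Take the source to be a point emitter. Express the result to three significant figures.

Applying the 1/r² law, rate at 3.69 m:
(0.652/3.69)² = 0.03122, so 411 × 0.03122 = 12.83 mR/h.
Stay time = 1.55 mR ÷ 12.83 mR/h = 0.1208 h = 7.248 min.

7.25 min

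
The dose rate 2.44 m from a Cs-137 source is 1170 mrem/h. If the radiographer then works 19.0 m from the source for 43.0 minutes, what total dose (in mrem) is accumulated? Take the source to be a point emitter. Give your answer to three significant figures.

13.8 mrem

Applying the 1/r² law, rate at 19.0 m:
(2.44/19.0)² = 0.01649, so 1170 × 0.01649 = 19.29 mrem/h.
Dose = rate × time = 19.29 mrem/h × 0.7167 h = 13.83 mrem.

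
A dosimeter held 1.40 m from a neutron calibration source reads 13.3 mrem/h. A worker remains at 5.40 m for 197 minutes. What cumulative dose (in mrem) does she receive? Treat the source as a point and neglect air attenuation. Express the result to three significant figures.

Using I₁d₁² = I₂d₂², rate at 5.40 m:
13.3 × (1.40/5.40)² = 13.3 × 0.06722 = 0.8940 mrem/h.
Dose = rate × time = 0.8940 mrem/h × 3.283 h = 2.935 mrem.

2.94 mrem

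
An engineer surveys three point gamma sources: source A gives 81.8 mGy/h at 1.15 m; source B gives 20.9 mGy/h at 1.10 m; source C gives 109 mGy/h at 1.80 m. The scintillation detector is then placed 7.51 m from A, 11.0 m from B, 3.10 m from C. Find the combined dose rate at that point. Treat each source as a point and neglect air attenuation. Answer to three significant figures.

38.9 mGy/h

Each source contributes Iᵢ·(dᵢ/rᵢ)²; contributions add.
A: 81.8 × (1.15/7.51)² = 1.918 mGy/h
B: 20.9 × (1.10/11.0)² = 0.2090 mGy/h
C: 109 × (1.80/3.10)² = 36.75 mGy/h
Total = 1.918 + 0.2090 + 36.75 = 38.88 mGy/h.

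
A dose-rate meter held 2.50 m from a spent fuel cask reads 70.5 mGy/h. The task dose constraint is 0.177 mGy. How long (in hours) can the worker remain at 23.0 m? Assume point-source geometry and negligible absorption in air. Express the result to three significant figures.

By the inverse-square law, rate at 23.0 m:
70.5 × (2.50/23.0)² = 70.5 × 0.01181 = 0.8326 mGy/h.
Stay time = 0.177 mGy ÷ 0.8326 mGy/h = 0.2126 h.

0.213 h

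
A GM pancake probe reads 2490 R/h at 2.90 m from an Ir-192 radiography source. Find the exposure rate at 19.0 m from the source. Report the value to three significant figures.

Applying the 1/r² law, the rate at 19.0 m is
2490 × (2.90/19.0)² = 2490 × 0.02330 = 58.02 R/h.

58.0 R/h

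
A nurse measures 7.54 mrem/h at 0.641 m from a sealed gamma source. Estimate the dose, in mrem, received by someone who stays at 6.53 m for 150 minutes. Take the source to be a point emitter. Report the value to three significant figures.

Since intensity falls as 1/r², rate at 6.53 m:
7.54 × (0.641/6.53)² = 7.54 × 0.009636 = 0.07266 mrem/h.
Dose = rate × time = 0.07266 mrem/h × 2.500 h = 0.1817 mrem.

0.182 mrem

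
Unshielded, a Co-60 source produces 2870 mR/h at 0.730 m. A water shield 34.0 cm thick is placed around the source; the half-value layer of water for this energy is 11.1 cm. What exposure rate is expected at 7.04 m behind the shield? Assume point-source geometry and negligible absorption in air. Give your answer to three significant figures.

3.69 mR/h

Distance alone: 2870 × (0.730/7.04)² = 2870 × 0.01075 = 30.85 mR/h.
Shield: 34.0/11.1 = 3.063 half-value layers → attenuation 2^(−3.063) = 0.1197.
Combined: 30.85 × 0.1197 = 3.693 mR/h.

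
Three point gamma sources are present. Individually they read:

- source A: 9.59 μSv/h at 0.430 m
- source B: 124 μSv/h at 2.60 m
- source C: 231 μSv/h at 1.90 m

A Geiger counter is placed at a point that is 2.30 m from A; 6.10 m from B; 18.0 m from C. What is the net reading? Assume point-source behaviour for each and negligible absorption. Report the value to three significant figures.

25.4 μSv/h

By superposition, sum each source's inverse-square contribution:
A: 9.59 × (0.430/2.30)² = 0.3352 μSv/h
B: 124 × (2.60/6.10)² = 22.53 μSv/h
C: 231 × (1.90/18.0)² = 2.574 μSv/h
Total = 0.3352 + 22.53 + 2.574 = 25.44 μSv/h.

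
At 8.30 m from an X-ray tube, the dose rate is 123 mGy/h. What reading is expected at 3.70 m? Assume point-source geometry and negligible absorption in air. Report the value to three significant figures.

Using I₁d₁² = I₂d₂², the rate at 3.70 m is
(8.30/3.70)² = 5.032, so 123 × 5.032 = 618.9 mGy/h.

619 mGy/h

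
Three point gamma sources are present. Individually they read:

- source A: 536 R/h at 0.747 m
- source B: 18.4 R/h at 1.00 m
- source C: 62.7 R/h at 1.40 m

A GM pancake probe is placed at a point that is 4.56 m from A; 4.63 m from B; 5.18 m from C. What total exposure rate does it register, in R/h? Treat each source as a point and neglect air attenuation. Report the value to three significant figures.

19.8 R/h

Each source contributes Iᵢ·(dᵢ/rᵢ)²; contributions add.
A: 536 × (0.747/4.56)² = 14.38 R/h
B: 18.4 × (1.00/4.63)² = 0.8583 R/h
C: 62.7 × (1.40/5.18)² = 4.580 R/h
Total = 14.38 + 0.8583 + 4.580 = 19.82 R/h.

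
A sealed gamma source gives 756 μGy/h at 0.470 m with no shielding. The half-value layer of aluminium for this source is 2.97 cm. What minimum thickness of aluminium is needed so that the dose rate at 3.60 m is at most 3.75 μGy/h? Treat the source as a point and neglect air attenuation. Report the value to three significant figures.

At 3.60 m, distance alone gives (0.470/3.60)² = 0.01704, so 756 × 0.01704 = 12.88 μGy/h.
Further attenuation needed: 12.88/3.75 = 3.435.
n = log₂(3.435) = 1.780 half-value layers.
Thickness = 1.780 × 2.97 cm = 5.287 cm.

5.29 cm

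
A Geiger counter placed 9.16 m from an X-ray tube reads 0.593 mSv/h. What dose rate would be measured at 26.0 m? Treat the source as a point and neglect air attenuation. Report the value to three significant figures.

Intensity scales as (d₁/d₂)², so scaling from 9.16 m to 26.0 m:
0.593 × (9.16/26.0)² = 0.593 × 0.1241 = 0.07359 mSv/h.

0.0736 mSv/h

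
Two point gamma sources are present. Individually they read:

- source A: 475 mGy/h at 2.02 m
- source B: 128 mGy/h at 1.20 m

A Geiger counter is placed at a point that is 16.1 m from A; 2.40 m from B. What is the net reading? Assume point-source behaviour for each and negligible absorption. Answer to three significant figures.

39.5 mGy/h

Each source contributes Iᵢ·(dᵢ/rᵢ)²; contributions add.
A: 475 × (2.02/16.1)² = 7.477 mGy/h
B: 128 × (1.20/2.40)² = 32.00 mGy/h
Total = 7.477 + 32.00 = 39.48 mGy/h.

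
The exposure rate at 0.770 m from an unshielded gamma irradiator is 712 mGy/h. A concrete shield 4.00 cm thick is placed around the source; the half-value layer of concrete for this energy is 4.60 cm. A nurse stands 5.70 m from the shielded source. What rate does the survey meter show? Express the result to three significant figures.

Distance alone: (0.770/5.70)² = 0.01825, so 712 × 0.01825 = 12.99 mGy/h.
Shield: 4.00/4.60 = 0.8696 half-value layers → attenuation 2^(−0.8696) = 0.5473.
Combined: 12.99 × 0.5473 = 7.109 mGy/h.

7.11 mGy/h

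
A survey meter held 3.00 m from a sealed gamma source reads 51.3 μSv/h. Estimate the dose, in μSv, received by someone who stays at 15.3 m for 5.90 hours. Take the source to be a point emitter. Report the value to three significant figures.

Applying the 1/r² law, rate at 15.3 m:
51.3 × (3.00/15.3)² = 51.3 × 0.03845 = 1.972 μSv/h.
Dose = rate × time = 1.972 μSv/h × 5.900 h = 11.63 μSv.

11.6 μSv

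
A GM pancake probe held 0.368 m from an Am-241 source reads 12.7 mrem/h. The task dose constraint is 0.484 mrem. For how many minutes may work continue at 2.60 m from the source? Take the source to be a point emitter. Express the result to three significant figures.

By the inverse-square law, rate at 2.60 m:
(0.368/2.60)² = 0.02003, so 12.7 × 0.02003 = 0.2544 mrem/h.
Stay time = 0.484 mrem ÷ 0.2544 mrem/h = 1.903 h = 114.2 min.

114 min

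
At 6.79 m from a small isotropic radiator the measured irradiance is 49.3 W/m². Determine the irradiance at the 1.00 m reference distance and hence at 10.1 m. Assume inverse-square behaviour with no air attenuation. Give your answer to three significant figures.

By the inverse-square law,
At 1.00 m: (6.79/1.00)² = 46.10, so 49.3 × 46.10 = 2273 W/m²
At 10.1 m: (1.00/10.1)² = 0.009803, so 2273 × 0.009803 = 22.28 W/m².

2270 W/m²; 22.3 W/m²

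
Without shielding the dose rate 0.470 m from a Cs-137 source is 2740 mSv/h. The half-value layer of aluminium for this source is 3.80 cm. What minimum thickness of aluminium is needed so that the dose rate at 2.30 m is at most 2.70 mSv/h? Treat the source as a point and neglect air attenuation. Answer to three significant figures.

20.5 cm

At 2.30 m, distance alone gives (0.470/2.30)² = 0.04176, so 2740 × 0.04176 = 114.4 mSv/h.
Further attenuation needed: 114.4/2.70 = 42.37.
n = log₂(42.37) = 5.405 half-value layers.
Thickness = 5.405 × 3.80 cm = 20.54 cm.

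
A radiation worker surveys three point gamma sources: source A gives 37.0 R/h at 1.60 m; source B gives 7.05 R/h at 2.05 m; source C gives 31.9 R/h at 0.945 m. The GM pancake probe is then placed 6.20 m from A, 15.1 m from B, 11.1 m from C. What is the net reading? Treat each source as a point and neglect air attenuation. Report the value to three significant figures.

By superposition, sum each source's inverse-square contribution:
A: 37.0 × (1.60/6.20)² = 2.464 R/h
B: 7.05 × (2.05/15.1)² = 0.1299 R/h
C: 31.9 × (0.945/11.1)² = 0.2312 R/h
Total = 2.464 + 0.1299 + 0.2312 = 2.825 R/h.

2.83 R/h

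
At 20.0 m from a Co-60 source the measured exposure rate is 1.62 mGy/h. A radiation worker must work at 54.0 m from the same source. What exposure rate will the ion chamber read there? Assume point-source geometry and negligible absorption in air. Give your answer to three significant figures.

By the inverse-square law, scaling from 20.0 m to 54.0 m:
(20.0/54.0)² = 0.1372, so 1.62 × 0.1372 = 0.2223 mGy/h.

0.222 mGy/h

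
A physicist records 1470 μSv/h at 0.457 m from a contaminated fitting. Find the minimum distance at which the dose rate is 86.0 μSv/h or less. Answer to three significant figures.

Intensity scales as (d₁/d₂)², so d₂ = d₁·√(I₁/I₂).
I₁/I₂ = 1470/86.0 = 17.09, so d₂ = 0.457 × √17.09 = 1.889 m.

1.89 m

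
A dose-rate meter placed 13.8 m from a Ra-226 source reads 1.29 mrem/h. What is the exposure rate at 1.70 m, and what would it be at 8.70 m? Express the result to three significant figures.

85.0 mrem/h; 3.25 mrem/h

Since intensity falls as 1/r²,
At 1.70 m: (13.8/1.70)² = 65.90, so 1.29 × 65.90 = 85.01 mrem/h
At 8.70 m: (1.70/8.70)² = 0.03818, so 85.01 × 0.03818 = 3.246 mrem/h.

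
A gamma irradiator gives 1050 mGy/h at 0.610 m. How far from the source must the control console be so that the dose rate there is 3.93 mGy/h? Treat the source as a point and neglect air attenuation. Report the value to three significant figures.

9.97 m

By the inverse-square law, d₂ = d₁·√(I₁/I₂).
I₁/I₂ = 1050/3.93 = 267.2, so d₂ = 0.610 × √267.2 = 9.971 m.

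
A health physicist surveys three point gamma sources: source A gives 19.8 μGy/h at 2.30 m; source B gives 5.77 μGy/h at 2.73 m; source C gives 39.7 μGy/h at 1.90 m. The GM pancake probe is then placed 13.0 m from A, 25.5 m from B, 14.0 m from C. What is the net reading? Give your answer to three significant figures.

1.42 μGy/h

By superposition, sum each source's inverse-square contribution:
A: 19.8 × (2.30/13.0)² = 0.6198 μGy/h
B: 5.77 × (2.73/25.5)² = 0.06613 μGy/h
C: 39.7 × (1.90/14.0)² = 0.7312 μGy/h
Total = 0.6198 + 0.06613 + 0.7312 = 1.417 μGy/h.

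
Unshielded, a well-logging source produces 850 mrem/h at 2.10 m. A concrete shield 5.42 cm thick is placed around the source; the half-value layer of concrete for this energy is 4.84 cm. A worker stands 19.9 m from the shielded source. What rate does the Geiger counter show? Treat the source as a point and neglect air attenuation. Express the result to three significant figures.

Distance alone: (2.10/19.9)² = 0.01114, so 850 × 0.01114 = 9.469 mrem/h.
Shield: 5.42/4.84 = 1.120 half-value layers → attenuation 2^(−1.120) = 0.4601.
Combined: 9.469 × 0.4601 = 4.357 mrem/h.

4.36 mrem/h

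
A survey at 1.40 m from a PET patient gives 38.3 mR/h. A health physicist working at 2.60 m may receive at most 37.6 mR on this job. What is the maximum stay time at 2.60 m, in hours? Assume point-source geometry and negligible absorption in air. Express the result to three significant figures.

Intensity scales as (d₁/d₂)², so rate at 2.60 m:
(1.40/2.60)² = 0.2899, so 38.3 × 0.2899 = 11.10 mR/h.
Stay time = 37.6 mR ÷ 11.10 mR/h = 3.387 h.

3.39 h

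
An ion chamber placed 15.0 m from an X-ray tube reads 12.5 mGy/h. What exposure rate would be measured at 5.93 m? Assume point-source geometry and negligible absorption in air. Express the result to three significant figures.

80.0 mGy/h

Using I₁d₁² = I₂d₂², scaling from 15.0 m to 5.93 m:
12.5 × (15.0/5.93)² = 12.5 × 6.398 = 79.97 mGy/h.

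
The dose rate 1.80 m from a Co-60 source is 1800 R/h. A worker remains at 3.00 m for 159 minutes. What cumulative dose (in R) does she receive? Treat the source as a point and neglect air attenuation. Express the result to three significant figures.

Since intensity falls as 1/r², rate at 3.00 m:
1800 × (1.80/3.00)² = 1800 × 0.3600 = 648.0 R/h.
Dose = rate × time = 648.0 R/h × 2.650 h = 1717 R.

1720 R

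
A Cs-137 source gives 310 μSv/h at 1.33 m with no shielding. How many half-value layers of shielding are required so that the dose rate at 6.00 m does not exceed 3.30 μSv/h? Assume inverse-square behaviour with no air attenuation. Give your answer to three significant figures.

At 6.00 m, distance alone gives (1.33/6.00)² = 0.04914, so 310 × 0.04914 = 15.23 μSv/h.
Further attenuation needed: 15.23/3.30 = 4.615.
n = log₂(4.615) = 2.206 half-value layers.

2.21 half-value layers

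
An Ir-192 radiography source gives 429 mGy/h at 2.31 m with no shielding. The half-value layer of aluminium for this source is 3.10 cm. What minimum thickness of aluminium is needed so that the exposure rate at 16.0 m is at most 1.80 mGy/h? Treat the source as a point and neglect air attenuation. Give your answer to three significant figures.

At 16.0 m, distance alone gives (2.31/16.0)² = 0.02084, so 429 × 0.02084 = 8.940 mGy/h.
Further attenuation needed: 8.940/1.80 = 4.967.
n = log₂(4.967) = 2.312 half-value layers.
Thickness = 2.312 × 3.10 cm = 7.167 cm.

7.17 cm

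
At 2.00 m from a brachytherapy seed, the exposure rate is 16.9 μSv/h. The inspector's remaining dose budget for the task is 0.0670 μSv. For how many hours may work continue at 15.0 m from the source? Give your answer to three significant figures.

Applying the 1/r² law, rate at 15.0 m:
(2.00/15.0)² = 0.01778, so 16.9 × 0.01778 = 0.3005 μSv/h.
Stay time = 0.0670 μSv ÷ 0.3005 μSv/h = 0.2230 h.

0.223 h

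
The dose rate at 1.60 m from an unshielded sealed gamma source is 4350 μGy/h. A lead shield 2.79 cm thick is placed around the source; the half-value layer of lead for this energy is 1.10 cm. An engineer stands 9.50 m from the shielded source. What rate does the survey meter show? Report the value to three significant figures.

Distance alone: (1.60/9.50)² = 0.02837, so 4350 × 0.02837 = 123.4 μGy/h.
Shield: 2.79/1.10 = 2.536 half-value layers → attenuation 2^(−2.536) = 0.1724.
Combined: 123.4 × 0.1724 = 21.27 μGy/h.

21.3 μGy/h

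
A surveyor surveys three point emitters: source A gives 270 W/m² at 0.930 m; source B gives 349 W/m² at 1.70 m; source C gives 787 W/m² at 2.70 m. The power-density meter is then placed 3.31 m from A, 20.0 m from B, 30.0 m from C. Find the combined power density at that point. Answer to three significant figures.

Each source contributes Iᵢ·(dᵢ/rᵢ)²; contributions add.
A: 270 × (0.930/3.31)² = 21.31 W/m²
B: 349 × (1.70/20.0)² = 2.522 W/m²
C: 787 × (2.70/30.0)² = 6.375 W/m²
Total = 21.31 + 2.522 + 6.375 = 30.21 W/m².

30.2 W/m²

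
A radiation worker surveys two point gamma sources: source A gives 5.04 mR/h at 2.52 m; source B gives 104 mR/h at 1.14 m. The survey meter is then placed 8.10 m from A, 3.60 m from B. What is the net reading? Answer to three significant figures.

Each source contributes Iᵢ·(dᵢ/rᵢ)²; contributions add.
A: 5.04 × (2.52/8.10)² = 0.4878 mR/h
B: 104 × (1.14/3.60)² = 10.43 mR/h
Total = 0.4878 + 10.43 = 10.92 mR/h.

10.9 mR/h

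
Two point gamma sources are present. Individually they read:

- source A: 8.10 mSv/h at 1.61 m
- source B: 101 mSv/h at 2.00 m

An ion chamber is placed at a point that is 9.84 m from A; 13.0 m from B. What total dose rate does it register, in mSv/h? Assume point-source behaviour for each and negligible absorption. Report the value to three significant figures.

By superposition, sum each source's inverse-square contribution:
A: 8.10 × (1.61/9.84)² = 0.2168 mSv/h
B: 101 × (2.00/13.0)² = 2.391 mSv/h
Total = 0.2168 + 2.391 = 2.608 mSv/h.

2.61 mSv/h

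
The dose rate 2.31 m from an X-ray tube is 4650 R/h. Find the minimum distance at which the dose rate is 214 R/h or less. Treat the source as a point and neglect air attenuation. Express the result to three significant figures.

Intensity scales as (d₁/d₂)², so d₂ = d₁·√(I₁/I₂).
I₁/I₂ = 4650/214 = 21.73, so d₂ = 2.31 × √21.73 = 10.77 m.

10.8 m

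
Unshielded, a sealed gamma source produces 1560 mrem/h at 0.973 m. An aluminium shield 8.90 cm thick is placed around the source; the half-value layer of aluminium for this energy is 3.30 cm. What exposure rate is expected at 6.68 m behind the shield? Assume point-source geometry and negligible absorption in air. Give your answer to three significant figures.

Distance alone: 1560 × (0.973/6.68)² = 1560 × 0.02122 = 33.10 mrem/h.
Shield: 8.90/3.30 = 2.697 half-value layers → attenuation 2^(−2.697) = 0.1542.
Combined: 33.10 × 0.1542 = 5.104 mrem/h.

5.10 mrem/h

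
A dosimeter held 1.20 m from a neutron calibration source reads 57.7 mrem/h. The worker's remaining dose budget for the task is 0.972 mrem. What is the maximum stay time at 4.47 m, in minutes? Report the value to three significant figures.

14.0 min

Since intensity falls as 1/r², rate at 4.47 m:
(1.20/4.47)² = 0.07207, so 57.7 × 0.07207 = 4.158 mrem/h.
Stay time = 0.972 mrem ÷ 4.158 mrem/h = 0.2338 h = 14.03 min.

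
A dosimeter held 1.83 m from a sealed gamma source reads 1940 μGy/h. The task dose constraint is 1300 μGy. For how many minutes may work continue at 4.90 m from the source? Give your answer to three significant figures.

288 min

Applying the 1/r² law, rate at 4.90 m:
(1.83/4.90)² = 0.1395, so 1940 × 0.1395 = 270.6 μGy/h.
Stay time = 1300 μGy ÷ 270.6 μGy/h = 4.804 h = 288.2 min.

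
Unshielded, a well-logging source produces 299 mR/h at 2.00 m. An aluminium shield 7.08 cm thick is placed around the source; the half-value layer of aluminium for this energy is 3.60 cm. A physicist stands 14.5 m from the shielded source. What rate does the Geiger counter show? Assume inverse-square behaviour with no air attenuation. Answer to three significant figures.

Distance alone: (2.00/14.5)² = 0.01902, so 299 × 0.01902 = 5.687 mR/h.
Shield: 7.08/3.60 = 1.967 half-value layers → attenuation 2^(−1.967) = 0.2558.
Combined: 5.687 × 0.2558 = 1.455 mR/h.

1.46 mR/h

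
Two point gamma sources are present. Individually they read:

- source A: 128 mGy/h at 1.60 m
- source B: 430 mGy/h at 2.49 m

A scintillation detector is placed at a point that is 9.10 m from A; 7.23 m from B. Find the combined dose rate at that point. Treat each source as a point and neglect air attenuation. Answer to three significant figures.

55.0 mGy/h

Each source contributes Iᵢ·(dᵢ/rᵢ)²; contributions add.
A: 128 × (1.60/9.10)² = 3.957 mGy/h
B: 430 × (2.49/7.23)² = 51.00 mGy/h
Total = 3.957 + 51.00 = 54.96 mGy/h.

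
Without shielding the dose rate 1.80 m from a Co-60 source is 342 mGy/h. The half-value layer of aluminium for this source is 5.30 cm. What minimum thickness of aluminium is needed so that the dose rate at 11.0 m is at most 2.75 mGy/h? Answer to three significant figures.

At 11.0 m, distance alone gives 342 × (1.80/11.0)² = 342 × 0.02678 = 9.159 mGy/h.
Further attenuation needed: 9.159/2.75 = 3.331.
n = log₂(3.331) = 1.736 half-value layers.
Thickness = 1.736 × 5.30 cm = 9.201 cm.

9.20 cm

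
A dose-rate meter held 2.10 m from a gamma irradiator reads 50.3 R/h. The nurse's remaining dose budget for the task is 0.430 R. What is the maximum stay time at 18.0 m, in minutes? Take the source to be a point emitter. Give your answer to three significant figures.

Applying the 1/r² law, rate at 18.0 m:
(2.10/18.0)² = 0.01361, so 50.3 × 0.01361 = 0.6846 R/h.
Stay time = 0.430 R ÷ 0.6846 R/h = 0.6281 h = 37.69 min.

37.7 min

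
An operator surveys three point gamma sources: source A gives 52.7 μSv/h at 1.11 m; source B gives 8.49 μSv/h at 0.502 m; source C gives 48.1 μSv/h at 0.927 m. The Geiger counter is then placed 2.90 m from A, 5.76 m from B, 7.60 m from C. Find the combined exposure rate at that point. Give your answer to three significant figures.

8.50 μSv/h

By superposition, sum each source's inverse-square contribution:
A: 52.7 × (1.11/2.90)² = 7.721 μSv/h
B: 8.49 × (0.502/5.76)² = 0.06449 μSv/h
C: 48.1 × (0.927/7.60)² = 0.7156 μSv/h
Total = 7.721 + 0.06449 + 0.7156 = 8.501 μSv/h.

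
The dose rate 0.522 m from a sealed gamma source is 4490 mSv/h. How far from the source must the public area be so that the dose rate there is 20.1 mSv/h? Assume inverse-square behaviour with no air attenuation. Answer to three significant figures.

Applying the 1/r² law, d₂ = d₁·√(I₁/I₂).
I₁/I₂ = 4490/20.1 = 223.4, so d₂ = 0.522 × √223.4 = 7.802 m.

7.80 m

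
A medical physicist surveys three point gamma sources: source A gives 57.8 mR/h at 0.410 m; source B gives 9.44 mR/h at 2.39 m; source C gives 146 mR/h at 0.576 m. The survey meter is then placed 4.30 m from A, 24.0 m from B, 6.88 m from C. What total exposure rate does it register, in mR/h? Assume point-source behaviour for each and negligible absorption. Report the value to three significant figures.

1.64 mR/h

By superposition, sum each source's inverse-square contribution:
A: 57.8 × (0.410/4.30)² = 0.5255 mR/h
B: 9.44 × (2.39/24.0)² = 0.09361 mR/h
C: 146 × (0.576/6.88)² = 1.023 mR/h
Total = 0.5255 + 0.09361 + 1.023 = 1.642 mR/h.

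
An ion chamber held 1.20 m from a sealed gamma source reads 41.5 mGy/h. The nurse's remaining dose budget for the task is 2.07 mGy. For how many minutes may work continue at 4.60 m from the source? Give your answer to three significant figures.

Applying the 1/r² law, rate at 4.60 m:
(1.20/4.60)² = 0.06805, so 41.5 × 0.06805 = 2.824 mGy/h.
Stay time = 2.07 mGy ÷ 2.824 mGy/h = 0.7330 h = 43.98 min.

44.0 min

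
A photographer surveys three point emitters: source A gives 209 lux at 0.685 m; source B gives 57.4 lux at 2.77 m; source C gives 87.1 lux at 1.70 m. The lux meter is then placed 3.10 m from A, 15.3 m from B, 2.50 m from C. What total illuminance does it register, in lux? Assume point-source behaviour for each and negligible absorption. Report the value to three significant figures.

Each source contributes Iᵢ·(dᵢ/rᵢ)²; contributions add.
A: 209 × (0.685/3.10)² = 10.20 lux
B: 57.4 × (2.77/15.3)² = 1.881 lux
C: 87.1 × (1.70/2.50)² = 40.28 lux
Total = 10.20 + 1.881 + 40.28 = 52.36 lux.

52.4 lux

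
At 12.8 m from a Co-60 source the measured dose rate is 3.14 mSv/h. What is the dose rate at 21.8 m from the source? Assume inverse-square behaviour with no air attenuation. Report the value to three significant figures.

Intensity scales as (d₁/d₂)², so scaling from 12.8 m to 21.8 m:
3.14 × (12.8/21.8)² = 3.14 × 0.3448 = 1.083 mSv/h.

1.08 mSv/h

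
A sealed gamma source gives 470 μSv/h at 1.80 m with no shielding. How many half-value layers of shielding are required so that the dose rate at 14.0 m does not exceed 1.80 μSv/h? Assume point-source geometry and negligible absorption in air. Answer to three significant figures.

At 14.0 m, distance alone gives 470 × (1.80/14.0)² = 470 × 0.01653 = 7.769 μSv/h.
Further attenuation needed: 7.769/1.80 = 4.316.
n = log₂(4.316) = 2.110 half-value layers.

2.11 half-value layers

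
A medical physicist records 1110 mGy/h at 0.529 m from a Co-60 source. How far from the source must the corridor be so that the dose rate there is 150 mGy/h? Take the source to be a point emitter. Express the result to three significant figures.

Using I₁d₁² = I₂d₂², d₂ = d₁·√(I₁/I₂).
I₁/I₂ = 1110/150 = 7.400, so d₂ = 0.529 × √7.400 = 1.439 m.

1.44 m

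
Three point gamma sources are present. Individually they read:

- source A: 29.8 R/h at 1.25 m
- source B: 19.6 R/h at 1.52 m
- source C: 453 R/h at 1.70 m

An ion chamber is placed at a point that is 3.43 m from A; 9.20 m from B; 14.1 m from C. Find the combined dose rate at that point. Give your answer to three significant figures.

11.1 R/h

By superposition, sum each source's inverse-square contribution:
A: 29.8 × (1.25/3.43)² = 3.958 R/h
B: 19.6 × (1.52/9.20)² = 0.5350 R/h
C: 453 × (1.70/14.1)² = 6.585 R/h
Total = 3.958 + 0.5350 + 6.585 = 11.08 R/h.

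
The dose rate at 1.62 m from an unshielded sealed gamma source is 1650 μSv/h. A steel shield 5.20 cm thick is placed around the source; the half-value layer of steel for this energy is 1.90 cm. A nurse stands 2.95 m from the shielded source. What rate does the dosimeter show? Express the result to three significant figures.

74.6 μSv/h

Distance alone: (1.62/2.95)² = 0.3016, so 1650 × 0.3016 = 497.6 μSv/h.
Shield: 5.20/1.90 = 2.737 half-value layers → attenuation 2^(−2.737) = 0.1500.
Combined: 497.6 × 0.1500 = 74.64 μSv/h.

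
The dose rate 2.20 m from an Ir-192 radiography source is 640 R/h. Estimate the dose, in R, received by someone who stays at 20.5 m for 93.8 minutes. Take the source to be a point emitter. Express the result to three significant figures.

Applying the 1/r² law, rate at 20.5 m:
(2.20/20.5)² = 0.01152, so 640 × 0.01152 = 7.373 R/h.
Dose = rate × time = 7.373 R/h × 1.563 h = 11.52 R.

11.5 R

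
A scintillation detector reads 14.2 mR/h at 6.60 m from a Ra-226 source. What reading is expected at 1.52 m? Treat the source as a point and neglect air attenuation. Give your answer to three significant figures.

Applying the 1/r² law, the rate at 1.52 m is
(6.60/1.52)² = 18.85, so 14.2 × 18.85 = 267.7 mR/h.

268 mR/h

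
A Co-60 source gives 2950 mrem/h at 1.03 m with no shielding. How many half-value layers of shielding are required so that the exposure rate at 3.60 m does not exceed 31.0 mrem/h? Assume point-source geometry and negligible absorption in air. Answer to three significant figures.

At 3.60 m, distance alone gives (1.03/3.60)² = 0.08186, so 2950 × 0.08186 = 241.5 mrem/h.
Further attenuation needed: 241.5/31.0 = 7.790.
n = log₂(7.790) = 2.962 half-value layers.

2.96 half-value layers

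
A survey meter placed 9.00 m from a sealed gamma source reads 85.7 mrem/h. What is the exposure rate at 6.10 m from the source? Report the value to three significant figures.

Since intensity falls as 1/r², scaling from 9.00 m to 6.10 m:
(9.00/6.10)² = 2.177, so 85.7 × 2.177 = 186.6 mrem/h.

187 mrem/h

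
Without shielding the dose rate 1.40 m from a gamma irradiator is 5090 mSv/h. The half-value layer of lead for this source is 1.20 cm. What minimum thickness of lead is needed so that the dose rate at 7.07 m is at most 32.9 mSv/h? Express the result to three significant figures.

At 7.07 m, distance alone gives 5090 × (1.40/7.07)² = 5090 × 0.03921 = 199.6 mSv/h.
Further attenuation needed: 199.6/32.9 = 6.067.
n = log₂(6.067) = 2.601 half-value layers.
Thickness = 2.601 × 1.20 cm = 3.121 cm.

3.12 cm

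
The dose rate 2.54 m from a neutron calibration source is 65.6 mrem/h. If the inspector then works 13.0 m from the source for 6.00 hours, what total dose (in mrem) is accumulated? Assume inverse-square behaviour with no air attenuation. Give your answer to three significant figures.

Since intensity falls as 1/r², rate at 13.0 m:
65.6 × (2.54/13.0)² = 65.6 × 0.03818 = 2.505 mrem/h.
Dose = rate × time = 2.505 mrem/h × 6.000 h = 15.03 mrem.

15.0 mrem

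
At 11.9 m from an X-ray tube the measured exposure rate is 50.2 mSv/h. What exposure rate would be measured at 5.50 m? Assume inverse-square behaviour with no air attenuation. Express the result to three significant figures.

Intensity scales as (d₁/d₂)², so scaling from 11.9 m to 5.50 m:
(11.9/5.50)² = 4.681, so 50.2 × 4.681 = 235.0 mSv/h.

235 mSv/h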